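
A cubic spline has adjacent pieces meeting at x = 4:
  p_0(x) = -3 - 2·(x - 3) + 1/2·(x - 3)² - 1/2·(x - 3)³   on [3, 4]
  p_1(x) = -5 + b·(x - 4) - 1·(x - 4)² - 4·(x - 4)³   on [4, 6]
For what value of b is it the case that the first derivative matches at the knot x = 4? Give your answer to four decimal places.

-2.5000

p_0'(x) = -2 + 1·(x - 3) - 3/2·(x - 3)², so p_0'(4) = -5/2. On the right, p_1'(4) = b, so b = -5/2.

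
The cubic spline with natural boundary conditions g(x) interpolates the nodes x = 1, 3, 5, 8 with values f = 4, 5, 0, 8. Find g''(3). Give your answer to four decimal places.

Let m_i = g''(x_i). Step sizes h_i = 2, 2, 3; slopes of the chords Δ_i = (y_(i+1) - y_i)/h_i = 1/2, -5/2, 8/3.
  2·m_0 + 8·m_1 + 2·m_2 = 6(Δ_1 - Δ_0) = -18
  2·m_1 + 10·m_2 + 3·m_3 = 6(Δ_2 - Δ_1) = 31
Natural end conditions: m_0 = m_3 = 0.
Solving: m_0 = 0, m_1 = -121/38, m_2 = 71/19, m_3 = 0.

-3.1842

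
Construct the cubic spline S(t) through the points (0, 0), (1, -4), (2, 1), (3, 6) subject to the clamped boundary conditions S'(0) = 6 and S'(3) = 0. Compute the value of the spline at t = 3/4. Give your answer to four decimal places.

With M_i denoting the second derivative at x_i, h_i = 1, 1, 1, and Δ_i = (y_(i+1) − y_i)/h_i = -4, 5, 5:
  1·M_0 + 4·M_1 + 1·M_2 = 6(Δ_1 - Δ_0) = 54
  1·M_1 + 4·M_2 + 1·M_3 = 6(Δ_2 - Δ_1) = 0
Clamped end conditions give two more equations: 2h_0·M_0 + h_0·M_1 = 6(Δ_0 - S'(0)) = -60 and h_2·M_2 + 2h_2·M_3 = 6(S'(3) - Δ_2) = -30.
Solving the tridiagonal system: M_0 = -212/5, M_1 = 124/5, M_2 = -14/5, M_3 = -68/5.
On [0, 1], S(t) = 0 + 6·t - 106/5·t² + 56/5·t³.
With t = 3/4: S(3/4) = -27/10.

-2.7000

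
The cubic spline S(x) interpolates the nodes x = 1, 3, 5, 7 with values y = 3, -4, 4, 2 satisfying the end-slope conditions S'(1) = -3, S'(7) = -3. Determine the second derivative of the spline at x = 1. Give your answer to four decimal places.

-4.9000

With M_i denoting the second derivative at x_i, h_i = 2, 2, 2, and Δ_i = (y_(i+1) − y_i)/h_i = -7/2, 4, -1:
  2·M_0 + 8·M_1 + 2·M_2 = 6(Δ_1 - Δ_0) = 45
  2·M_1 + 8·M_2 + 2·M_3 = 6(Δ_2 - Δ_1) = -30
Clamped end conditions give two more equations: 2h_0·M_0 + h_0·M_1 = 6(Δ_0 - S'(1)) = -3 and h_2·M_2 + 2h_2·M_3 = 6(S'(7) - Δ_2) = -12.
Hence M_0 = -49/10, M_1 = 83/10, M_2 = -29/5, M_3 = -1/10.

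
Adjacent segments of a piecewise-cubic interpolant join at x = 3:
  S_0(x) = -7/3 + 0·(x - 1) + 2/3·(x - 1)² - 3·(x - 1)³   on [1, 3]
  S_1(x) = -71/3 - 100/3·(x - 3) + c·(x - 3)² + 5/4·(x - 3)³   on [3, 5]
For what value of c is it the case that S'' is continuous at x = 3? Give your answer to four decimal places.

S_0''(x) = 4/3 - 18·(x - 1), so S_0''(3) = -104/3. On the right, S_1''(3) = 2c, so c = -52/3.

-17.3333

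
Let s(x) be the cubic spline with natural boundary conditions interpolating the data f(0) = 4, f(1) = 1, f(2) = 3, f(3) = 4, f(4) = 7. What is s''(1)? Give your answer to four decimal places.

8.6786

Put M_i = s'' at the i-th knot. Here h = (1, 1, 1, 1) and Δ = (-3, 2, 1, 3), so the interior equations h_(i-1)·M_(i-1) + 2(h_(i-1)+h_i)·M_i + h_i·M_(i+1) = 6(Δ_i − Δ_(i-1)) read
  1·M_0 + 4·M_1 + 1·M_2 = 6(Δ_1 - Δ_0) = 30
  1·M_1 + 4·M_2 + 1·M_3 = 6(Δ_2 - Δ_1) = -6
  1·M_2 + 4·M_3 + 1·M_4 = 6(Δ_3 - Δ_2) = 12
Natural end conditions: M_0 = M_4 = 0.
Solving: M_0 = 0, M_1 = 243/28, M_2 = -33/7, M_3 = 117/28, M_4 = 0.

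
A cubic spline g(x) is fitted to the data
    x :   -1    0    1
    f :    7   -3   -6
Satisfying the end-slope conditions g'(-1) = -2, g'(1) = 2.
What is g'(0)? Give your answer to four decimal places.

Write σ_i for g''(x_i). With h_i = 1, 1 and divided differences Δ_i = -10, -3, the continuity of g' gives the tridiagonal system
  1·σ_0 + 4·σ_1 + 1·σ_2 = 6(Δ_1 - Δ_0) = 42
Clamped end conditions give two more equations: 2h_0·σ_0 + h_0·σ_1 = 6(Δ_0 - g'(-1)) = -48 and h_1·σ_1 + 2h_1·σ_2 = 6(g'(1) - Δ_1) = 30.
Hence σ_0 = -65/2, σ_1 = 17, σ_2 = 13/2.
On [0, 1], g'(x) = b_1 + 2c_1·x + 3d_1·x² with b_1 = Δ_1 - h_1(2σ_1 + σ_2)/6 = -39/4, c_1 = σ_1/2 = 17/2, d_1 = (σ_2 - σ_1)/(6h_1) = -7/4. So g'(0) = -39/4.

-9.7500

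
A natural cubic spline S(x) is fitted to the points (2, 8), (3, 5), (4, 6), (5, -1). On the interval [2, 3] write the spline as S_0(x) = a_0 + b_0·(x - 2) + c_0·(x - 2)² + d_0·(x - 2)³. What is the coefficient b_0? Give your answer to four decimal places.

-4.6000

Put M_i = S'' at the i-th knot. Here h = (1, 1, 1) and Δ = (-3, 1, -7), so the interior equations h_(i-1)·M_(i-1) + 2(h_(i-1)+h_i)·M_i + h_i·M_(i+1) = 6(Δ_i − Δ_(i-1)) read
  1·M_0 + 4·M_1 + 1·M_2 = 6(Δ_1 - Δ_0) = 24
  1·M_1 + 4·M_2 + 1·M_3 = 6(Δ_2 - Δ_1) = -48
Natural end conditions: M_0 = M_3 = 0.
Hence M_0 = 0, M_1 = 48/5, M_2 = -72/5, M_3 = 0.
On [2, 3], with S_0(x) = a_0 + b_0·(x - 2) + c_0·(x - 2)² + d_0·(x - 2)³: c_0 = M_0/2 = 0, d_0 = (M_1 - M_0)/(6h_0) = 8/5, b_0 = Δ_0 - h_0(2M_0 + M_1)/6 = -23/5.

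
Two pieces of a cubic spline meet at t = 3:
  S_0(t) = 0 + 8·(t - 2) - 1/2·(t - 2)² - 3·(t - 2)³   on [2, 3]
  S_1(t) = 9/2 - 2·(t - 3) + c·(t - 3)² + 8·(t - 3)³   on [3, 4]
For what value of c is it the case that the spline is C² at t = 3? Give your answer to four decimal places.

S_0''(t) = -1 - 18·(t - 2), so S_0''(3) = -19. On the right, S_1''(3) = 2c, so c = -19/2.

-9.5000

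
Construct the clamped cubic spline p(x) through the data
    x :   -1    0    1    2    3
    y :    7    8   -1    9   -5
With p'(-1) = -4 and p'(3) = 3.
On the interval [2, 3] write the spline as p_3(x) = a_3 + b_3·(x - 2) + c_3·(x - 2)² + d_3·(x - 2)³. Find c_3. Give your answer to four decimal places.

-35.8214

Let M_i = p''(x_i). Step sizes h_i = 1, 1, 1, 1; slopes of the chords Δ_i = (y_(i+1) - y_i)/h_i = 1, -9, 10, -14.
  1·M_0 + 4·M_1 + 1·M_2 = 6(Δ_1 - Δ_0) = -60
  1·M_1 + 4·M_2 + 1·M_3 = 6(Δ_2 - Δ_1) = 114
  1·M_2 + 4·M_3 + 1·M_4 = 6(Δ_3 - Δ_2) = -144
Clamped end conditions give two more equations: 2h_0·M_0 + h_0·M_1 = 6(Δ_0 - p'(-1)) = 30 and h_3·M_3 + 2h_3·M_4 = 6(p'(3) - Δ_3) = 102.
Forward elimination and back-substitution give M_0 = 943/28, M_1 = -523/14, M_2 = 223/4, M_3 = -1003/14, M_4 = 2431/28.
On [2, 3], with p_3(x) = a_3 + b_3·(x - 2) + c_3·(x - 2)² + d_3·(x - 2)³: c_3 = M_3/2 = -1003/28, d_3 = (M_4 - M_3)/(6h_3) = 1479/56, b_3 = Δ_3 - h_3(2M_3 + M_4)/6 = -257/56.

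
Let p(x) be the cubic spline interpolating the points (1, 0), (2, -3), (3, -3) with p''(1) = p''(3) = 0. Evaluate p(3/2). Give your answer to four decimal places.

-1.7813

With M_i denoting the second derivative at x_i, h_i = 1, 1, and Δ_i = (y_(i+1) − y_i)/h_i = -3, 0:
  1·M_0 + 4·M_1 + 1·M_2 = 6(Δ_1 - Δ_0) = 18
Natural end conditions: M_0 = M_2 = 0.
Solving: M_0 = 0, M_1 = 9/2, M_2 = 0.
On [1, 2], p(x) = 0 - 15/4·(x - 1) + 0·(x - 1)² + 3/4·(x - 1)³.
With (x - 1) = 1/2: p(3/2) = -57/32.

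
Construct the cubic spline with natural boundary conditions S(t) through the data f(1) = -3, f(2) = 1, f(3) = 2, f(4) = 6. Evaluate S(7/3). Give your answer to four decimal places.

With m_i denoting the second derivative at x_i, h_i = 1, 1, 1, and Δ_i = (y_(i+1) − y_i)/h_i = 4, 1, 4:
  1·m_0 + 4·m_1 + 1·m_2 = 6(Δ_1 - Δ_0) = -18
  1·m_1 + 4·m_2 + 1·m_3 = 6(Δ_2 - Δ_1) = 18
Natural end conditions: m_0 = m_3 = 0.
Hence m_0 = 0, m_1 = -6, m_2 = 6, m_3 = 0.
On [2, 3], S(t) = 1 + 2·(t - 2) - 3·(t - 2)² + 2·(t - 2)³.
With (t - 2) = 1/3: S(7/3) = 38/27.

1.4074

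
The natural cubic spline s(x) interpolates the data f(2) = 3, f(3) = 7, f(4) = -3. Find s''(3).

-21

Write M_i for s''(x_i). With h_i = 1, 1 and divided differences Δ_i = 4, -10, the continuity of s' gives the tridiagonal system
  1·M_0 + 4·M_1 + 1·M_2 = 6(Δ_1 - Δ_0) = -84
Natural end conditions: M_0 = M_2 = 0.
Forward elimination and back-substitution give M_0 = 0, M_1 = -21, M_2 = 0.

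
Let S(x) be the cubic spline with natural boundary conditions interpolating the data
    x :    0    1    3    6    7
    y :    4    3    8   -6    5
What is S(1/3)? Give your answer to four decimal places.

With σ_i denoting the second derivative at x_i, h_i = 1, 2, 3, 1, and Δ_i = (y_(i+1) − y_i)/h_i = -1, 5/2, -14/3, 11:
  1·σ_0 + 6·σ_1 + 2·σ_2 = 6(Δ_1 - Δ_0) = 21
  2·σ_1 + 10·σ_2 + 3·σ_3 = 6(Δ_2 - Δ_1) = -43
  3·σ_2 + 8·σ_3 + 1·σ_4 = 6(Δ_3 - Δ_2) = 94
Natural end conditions: σ_0 = σ_4 = 0.
Solving the tridiagonal system: σ_0 = 0, σ_1 = 2743/394, σ_2 = -2046/197, σ_3 = 3082/197, σ_4 = 0.
On [0, 1], S(x) = 4 - 5107/2364·x + 0·x² + 2743/2364·x³.
With x = 1/3: S(1/3) = 53023/15957.

3.3229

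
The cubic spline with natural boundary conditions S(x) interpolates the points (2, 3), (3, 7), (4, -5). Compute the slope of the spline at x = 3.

Write σ_i for S''(x_i). With h_i = 1, 1 and divided differences Δ_i = 4, -12, the continuity of S' gives the tridiagonal system
  1·σ_0 + 4·σ_1 + 1·σ_2 = 6(Δ_1 - Δ_0) = -96
Natural end conditions: σ_0 = σ_2 = 0.
Solving the tridiagonal system: σ_0 = 0, σ_1 = -24, σ_2 = 0.
On [3, 4], S'(x) = b_1 + 2c_1·(x - 3) + 3d_1·(x - 3)² with b_1 = Δ_1 - h_1(2σ_1 + σ_2)/6 = -4, c_1 = σ_1/2 = -12, d_1 = (σ_2 - σ_1)/(6h_1) = 4. So S'(3) = -4.

-4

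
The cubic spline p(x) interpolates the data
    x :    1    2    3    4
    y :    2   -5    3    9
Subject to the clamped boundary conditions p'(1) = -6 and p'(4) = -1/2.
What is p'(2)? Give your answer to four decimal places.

-0.4333

Write M_i for p''(x_i). With h_i = 1, 1, 1 and divided differences Δ_i = -7, 8, 6, the continuity of p' gives the tridiagonal system
  1·M_0 + 4·M_1 + 1·M_2 = 6(Δ_1 - Δ_0) = 90
  1·M_1 + 4·M_2 + 1·M_3 = 6(Δ_2 - Δ_1) = -12
Clamped end conditions give two more equations: 2h_0·M_0 + h_0·M_1 = 6(Δ_0 - p'(1)) = -6 and h_2·M_2 + 2h_2·M_3 = 6(p'(4) - Δ_2) = -39.
Solving the tridiagonal system: M_0 = -257/15, M_1 = 424/15, M_2 = -89/15, M_3 = -248/15.
On [2, 3], p'(x) = b_1 + 2c_1·(x - 2) + 3d_1·(x - 2)² with b_1 = Δ_1 - h_1(2M_1 + M_2)/6 = -13/30, c_1 = M_1/2 = 212/15, d_1 = (M_2 - M_1)/(6h_1) = -57/10. So p'(2) = -13/30.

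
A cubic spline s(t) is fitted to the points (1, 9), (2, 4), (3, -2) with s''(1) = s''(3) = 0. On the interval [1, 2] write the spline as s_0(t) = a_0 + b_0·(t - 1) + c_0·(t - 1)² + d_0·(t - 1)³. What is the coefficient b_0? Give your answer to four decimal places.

-4.7500

Write M_i for s''(x_i). With h_i = 1, 1 and divided differences Δ_i = -5, -6, the continuity of s' gives the tridiagonal system
  1·M_0 + 4·M_1 + 1·M_2 = 6(Δ_1 - Δ_0) = -6
Natural end conditions: M_0 = M_2 = 0.
Solving the tridiagonal system: M_0 = 0, M_1 = -3/2, M_2 = 0.
On [1, 2], with s_0(t) = a_0 + b_0·(t - 1) + c_0·(t - 1)² + d_0·(t - 1)³: c_0 = M_0/2 = 0, d_0 = (M_1 - M_0)/(6h_0) = -1/4, b_0 = Δ_0 - h_0(2M_0 + M_1)/6 = -19/4.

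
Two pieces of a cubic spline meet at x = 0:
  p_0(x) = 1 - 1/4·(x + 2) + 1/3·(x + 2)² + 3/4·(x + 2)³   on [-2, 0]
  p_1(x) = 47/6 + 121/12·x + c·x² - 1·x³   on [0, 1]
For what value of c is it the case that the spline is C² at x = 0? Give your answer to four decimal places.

p_0''(x) = 2/3 + 9/2·(x + 2), so p_0''(0) = 29/3. On the right, p_1''(0) = 2c, so c = 29/6.

4.8333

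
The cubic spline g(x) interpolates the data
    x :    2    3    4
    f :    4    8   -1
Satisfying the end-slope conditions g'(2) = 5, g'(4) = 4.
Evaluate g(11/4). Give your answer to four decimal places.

Write M_i for g''(x_i). With h_i = 1, 1 and divided differences Δ_i = 4, -9, the continuity of g' gives the tridiagonal system
  1·M_0 + 4·M_1 + 1·M_2 = 6(Δ_1 - Δ_0) = -78
Clamped end conditions give two more equations: 2h_0·M_0 + h_0·M_1 = 6(Δ_0 - g'(2)) = -6 and h_1·M_1 + 2h_1·M_2 = 6(g'(4) - Δ_1) = 78.
Solving the tridiagonal system: M_0 = 16, M_1 = -38, M_2 = 58.
On [2, 3], g(x) = 4 + 5·(x - 2) + 8·(x - 2)² - 9·(x - 2)³.
With (x - 2) = 3/4: g(11/4) = 541/64.

8.4531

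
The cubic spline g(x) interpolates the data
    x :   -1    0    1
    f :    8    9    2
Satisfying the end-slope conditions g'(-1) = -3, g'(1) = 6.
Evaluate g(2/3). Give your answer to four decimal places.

Let M_i = g''(x_i). Step sizes h_i = 1, 1; slopes of the chords Δ_i = (y_(i+1) - y_i)/h_i = 1, -7.
  1·M_0 + 4·M_1 + 1·M_2 = 6(Δ_1 - Δ_0) = -48
Clamped end conditions give two more equations: 2h_0·M_0 + h_0·M_1 = 6(Δ_0 - g'(-1)) = 24 and h_1·M_1 + 2h_1·M_2 = 6(g'(1) - Δ_1) = 78.
Solving the tridiagonal system: M_0 = 57/2, M_1 = -33, M_2 = 111/2.
On [0, 1], g(x) = 9 - 21/4·x - 33/2·x² + 59/4·x³.
With x = 2/3: g(2/3) = 137/54.

2.5370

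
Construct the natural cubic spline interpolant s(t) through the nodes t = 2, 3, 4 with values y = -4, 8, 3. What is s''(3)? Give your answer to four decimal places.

-25.5000

Let M_i = s''(x_i). Step sizes h_i = 1, 1; slopes of the chords Δ_i = (y_(i+1) - y_i)/h_i = 12, -5.
  1·M_0 + 4·M_1 + 1·M_2 = 6(Δ_1 - Δ_0) = -102
Natural end conditions: M_0 = M_2 = 0.
Hence M_0 = 0, M_1 = -51/2, M_2 = 0.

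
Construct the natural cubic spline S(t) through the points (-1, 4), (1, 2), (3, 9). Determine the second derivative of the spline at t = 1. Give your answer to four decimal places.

3.3750

Put m_i = S'' at the i-th knot. Here h = (2, 2) and Δ = (-1, 7/2), so the interior equations h_(i-1)·m_(i-1) + 2(h_(i-1)+h_i)·m_i + h_i·m_(i+1) = 6(Δ_i − Δ_(i-1)) read
  2·m_0 + 8·m_1 + 2·m_2 = 6(Δ_1 - Δ_0) = 27
Natural end conditions: m_0 = m_2 = 0.
Solving: m_0 = 0, m_1 = 27/8, m_2 = 0.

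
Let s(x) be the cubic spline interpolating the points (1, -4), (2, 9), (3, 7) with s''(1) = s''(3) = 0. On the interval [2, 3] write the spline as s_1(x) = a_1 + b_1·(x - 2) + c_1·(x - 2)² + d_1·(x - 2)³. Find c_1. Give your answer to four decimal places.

-11.2500

Put M_i = s'' at the i-th knot. Here h = (1, 1) and Δ = (13, -2), so the interior equations h_(i-1)·M_(i-1) + 2(h_(i-1)+h_i)·M_i + h_i·M_(i+1) = 6(Δ_i − Δ_(i-1)) read
  1·M_0 + 4·M_1 + 1·M_2 = 6(Δ_1 - Δ_0) = -90
Natural end conditions: M_0 = M_2 = 0.
Hence M_0 = 0, M_1 = -45/2, M_2 = 0.
On [2, 3], with s_1(x) = a_1 + b_1·(x - 2) + c_1·(x - 2)² + d_1·(x - 2)³: c_1 = M_1/2 = -45/4, d_1 = (M_2 - M_1)/(6h_1) = 15/4, b_1 = Δ_1 - h_1(2M_1 + M_2)/6 = 11/2.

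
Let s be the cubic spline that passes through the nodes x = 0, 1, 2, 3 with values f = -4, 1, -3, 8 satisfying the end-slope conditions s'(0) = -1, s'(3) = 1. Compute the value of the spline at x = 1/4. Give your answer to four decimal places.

-3.3469

Write σ_i for s''(x_i). With h_i = 1, 1, 1 and divided differences Δ_i = 5, -4, 11, the continuity of s' gives the tridiagonal system
  1·σ_0 + 4·σ_1 + 1·σ_2 = 6(Δ_1 - Δ_0) = -54
  1·σ_1 + 4·σ_2 + 1·σ_3 = 6(Δ_2 - Δ_1) = 90
Clamped end conditions give two more equations: 2h_0·σ_0 + h_0·σ_1 = 6(Δ_0 - s'(0)) = 36 and h_2·σ_2 + 2h_2·σ_3 = 6(s'(3) - Δ_2) = -60.
Solving the tridiagonal system: σ_0 = 518/15, σ_1 = -496/15, σ_2 = 656/15, σ_3 = -778/15.
On [0, 1], s(x) = -4 - 1·x + 259/15·x² - 169/15·x³.
With x = 1/4: s(1/4) = -1071/320.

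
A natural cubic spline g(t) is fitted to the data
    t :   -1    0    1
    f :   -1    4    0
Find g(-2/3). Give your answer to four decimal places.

Put M_i = g'' at the i-th knot. Here h = (1, 1) and Δ = (5, -4), so the interior equations h_(i-1)·M_(i-1) + 2(h_(i-1)+h_i)·M_i + h_i·M_(i+1) = 6(Δ_i − Δ_(i-1)) read
  1·M_0 + 4·M_1 + 1·M_2 = 6(Δ_1 - Δ_0) = -54
Natural end conditions: M_0 = M_2 = 0.
Solving: M_0 = 0, M_1 = -27/2, M_2 = 0.
On [-1, 0], g(t) = -1 + 29/4·(t + 1) + 0·(t + 1)² - 9/4·(t + 1)³.
With (t + 1) = 1/3: g(-2/3) = 4/3.

1.3333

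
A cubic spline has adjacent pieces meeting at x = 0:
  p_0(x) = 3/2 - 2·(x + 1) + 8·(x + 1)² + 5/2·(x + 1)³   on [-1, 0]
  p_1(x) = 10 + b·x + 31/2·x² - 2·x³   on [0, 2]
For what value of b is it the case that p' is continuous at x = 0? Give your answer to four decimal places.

p_0'(x) = -2 + 16·(x + 1) + 15/2·(x + 1)², so p_0'(0) = 43/2. On the right, p_1'(0) = b, so b = 43/2.

21.5000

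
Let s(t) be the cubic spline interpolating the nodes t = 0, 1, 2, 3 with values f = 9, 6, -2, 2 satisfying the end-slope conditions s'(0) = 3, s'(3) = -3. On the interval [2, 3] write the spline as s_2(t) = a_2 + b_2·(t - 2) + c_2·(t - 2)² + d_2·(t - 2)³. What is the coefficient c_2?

15

Let M_i = s''(x_i). Step sizes h_i = 1, 1, 1; slopes of the chords Δ_i = (y_(i+1) - y_i)/h_i = -3, -8, 4.
  1·M_0 + 4·M_1 + 1·M_2 = 6(Δ_1 - Δ_0) = -30
  1·M_1 + 4·M_2 + 1·M_3 = 6(Δ_2 - Δ_1) = 72
Clamped end conditions give two more equations: 2h_0·M_0 + h_0·M_1 = 6(Δ_0 - s'(0)) = -36 and h_2·M_2 + 2h_2·M_3 = 6(s'(3) - Δ_2) = -42.
Hence M_0 = -12, M_1 = -12, M_2 = 30, M_3 = -36.
On [2, 3], with s_2(t) = a_2 + b_2·(t - 2) + c_2·(t - 2)² + d_2·(t - 2)³: c_2 = M_2/2 = 15, d_2 = (M_3 - M_2)/(6h_2) = -11, b_2 = Δ_2 - h_2(2M_2 + M_3)/6 = 0.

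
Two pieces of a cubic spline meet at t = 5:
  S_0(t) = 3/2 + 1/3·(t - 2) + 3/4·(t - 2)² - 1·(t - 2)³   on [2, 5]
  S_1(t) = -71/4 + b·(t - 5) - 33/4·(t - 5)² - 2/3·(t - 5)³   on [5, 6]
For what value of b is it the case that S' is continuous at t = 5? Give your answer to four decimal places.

-22.1667

S_0'(t) = 1/3 + 3/2·(t - 2) - 3·(t - 2)², so S_0'(5) = -133/6. On the right, S_1'(5) = b, so b = -133/6.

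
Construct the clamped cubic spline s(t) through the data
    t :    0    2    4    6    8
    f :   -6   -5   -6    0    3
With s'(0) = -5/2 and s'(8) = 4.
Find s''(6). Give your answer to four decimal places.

-3.6071

Let σ_i = s''(x_i). Step sizes h_i = 2, 2, 2, 2; slopes of the chords Δ_i = (y_(i+1) - y_i)/h_i = 1/2, -1/2, 3, 3/2.
  2·σ_0 + 8·σ_1 + 2·σ_2 = 6(Δ_1 - Δ_0) = -6
  2·σ_1 + 8·σ_2 + 2·σ_3 = 6(Δ_2 - Δ_1) = 21
  2·σ_2 + 8·σ_3 + 2·σ_4 = 6(Δ_3 - Δ_2) = -9
Clamped end conditions give two more equations: 2h_0·σ_0 + h_0·σ_1 = 6(Δ_0 - s'(0)) = 18 and h_3·σ_3 + 2h_3·σ_4 = 6(s'(8) - Δ_3) = 15.
Forward elimination and back-substitution give σ_0 = 347/56, σ_1 = -95/28, σ_2 = 35/8, σ_3 = -101/28, σ_4 = 311/56.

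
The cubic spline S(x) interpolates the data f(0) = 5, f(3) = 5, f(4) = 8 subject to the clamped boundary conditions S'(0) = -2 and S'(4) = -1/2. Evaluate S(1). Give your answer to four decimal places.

Write M_i for S''(x_i). With h_i = 3, 1 and divided differences Δ_i = 0, 3, the continuity of S' gives the tridiagonal system
  3·M_0 + 8·M_1 + 1·M_2 = 6(Δ_1 - Δ_0) = 18
Clamped end conditions give two more equations: 2h_0·M_0 + h_0·M_1 = 6(Δ_0 - S'(0)) = 12 and h_1·M_1 + 2h_1·M_2 = 6(S'(4) - Δ_1) = -21.
Hence M_0 = 1/8, M_1 = 15/4, M_2 = -99/8.
On [0, 3], S(x) = 5 - 2·x + 1/16·x² + 29/144·x³.
With x = 1: S(1) = 235/72.

3.2639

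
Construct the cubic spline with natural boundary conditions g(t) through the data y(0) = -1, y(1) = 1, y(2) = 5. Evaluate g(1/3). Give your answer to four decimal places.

-0.4815

Let σ_i = g''(x_i). Step sizes h_i = 1, 1; slopes of the chords Δ_i = (y_(i+1) - y_i)/h_i = 2, 4.
  1·σ_0 + 4·σ_1 + 1·σ_2 = 6(Δ_1 - Δ_0) = 12
Natural end conditions: σ_0 = σ_2 = 0.
Solving the tridiagonal system: σ_0 = 0, σ_1 = 3, σ_2 = 0.
On [0, 1], g(t) = -1 + 3/2·t + 0·t² + 1/2·t³.
With t = 1/3: g(1/3) = -13/27.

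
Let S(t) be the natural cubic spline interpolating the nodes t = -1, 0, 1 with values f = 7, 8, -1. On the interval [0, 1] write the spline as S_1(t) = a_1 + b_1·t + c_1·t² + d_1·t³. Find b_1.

-4

Let M_i = S''(x_i). Step sizes h_i = 1, 1; slopes of the chords Δ_i = (y_(i+1) - y_i)/h_i = 1, -9.
  1·M_0 + 4·M_1 + 1·M_2 = 6(Δ_1 - Δ_0) = -60
Natural end conditions: M_0 = M_2 = 0.
Solving: M_0 = 0, M_1 = -15, M_2 = 0.
On [0, 1], with S_1(t) = a_1 + b_1·t + c_1·t² + d_1·t³: c_1 = M_1/2 = -15/2, d_1 = (M_2 - M_1)/(6h_1) = 5/2, b_1 = Δ_1 - h_1(2M_1 + M_2)/6 = -4.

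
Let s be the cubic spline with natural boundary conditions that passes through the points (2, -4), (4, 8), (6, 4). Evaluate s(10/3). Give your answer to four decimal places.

Write σ_i for s''(x_i). With h_i = 2, 2 and divided differences Δ_i = 6, -2, the continuity of s' gives the tridiagonal system
  2·σ_0 + 8·σ_1 + 2·σ_2 = 6(Δ_1 - Δ_0) = -48
Natural end conditions: σ_0 = σ_2 = 0.
Solving the tridiagonal system: σ_0 = 0, σ_1 = -6, σ_2 = 0.
On [2, 4], s(t) = -4 + 8·(t - 2) + 0·(t - 2)² - 1/2·(t - 2)³.
With (t - 2) = 4/3: s(10/3) = 148/27.

5.4815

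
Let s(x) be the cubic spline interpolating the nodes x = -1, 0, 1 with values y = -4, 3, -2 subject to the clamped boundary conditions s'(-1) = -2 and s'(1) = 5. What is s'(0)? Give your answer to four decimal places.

With m_i denoting the second derivative at x_i, h_i = 1, 1, and Δ_i = (y_(i+1) − y_i)/h_i = 7, -5:
  1·m_0 + 4·m_1 + 1·m_2 = 6(Δ_1 - Δ_0) = -72
Clamped end conditions give two more equations: 2h_0·m_0 + h_0·m_1 = 6(Δ_0 - s'(-1)) = 54 and h_1·m_1 + 2h_1·m_2 = 6(s'(1) - Δ_1) = 60.
Forward elimination and back-substitution give m_0 = 97/2, m_1 = -43, m_2 = 103/2.
On [0, 1], s'(x) = b_1 + 2c_1·x + 3d_1·x² with b_1 = Δ_1 - h_1(2m_1 + m_2)/6 = 3/4, c_1 = m_1/2 = -43/2, d_1 = (m_2 - m_1)/(6h_1) = 63/4. So s'(0) = 3/4.

0.7500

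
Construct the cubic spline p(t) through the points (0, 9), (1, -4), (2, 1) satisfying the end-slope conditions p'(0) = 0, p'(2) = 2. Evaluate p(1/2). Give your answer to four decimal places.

Write σ_i for p''(x_i). With h_i = 1, 1 and divided differences Δ_i = -13, 5, the continuity of p' gives the tridiagonal system
  1·σ_0 + 4·σ_1 + 1·σ_2 = 6(Δ_1 - Δ_0) = 108
Clamped end conditions give two more equations: 2h_0·σ_0 + h_0·σ_1 = 6(Δ_0 - p'(0)) = -78 and h_1·σ_1 + 2h_1·σ_2 = 6(p'(2) - Δ_1) = -18.
Hence σ_0 = -65, σ_1 = 52, σ_2 = -35.
On [0, 1], p(t) = 9 + 0·t - 65/2·t² + 39/2·t³.
With t = 1/2: p(1/2) = 53/16.

3.3125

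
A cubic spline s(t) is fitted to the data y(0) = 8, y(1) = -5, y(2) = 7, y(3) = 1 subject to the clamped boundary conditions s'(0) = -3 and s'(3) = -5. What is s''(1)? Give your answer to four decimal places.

Let M_i = s''(x_i). Step sizes h_i = 1, 1, 1; slopes of the chords Δ_i = (y_(i+1) - y_i)/h_i = -13, 12, -6.
  1·M_0 + 4·M_1 + 1·M_2 = 6(Δ_1 - Δ_0) = 150
  1·M_1 + 4·M_2 + 1·M_3 = 6(Δ_2 - Δ_1) = -108
Clamped end conditions give two more equations: 2h_0·M_0 + h_0·M_1 = 6(Δ_0 - s'(0)) = -60 and h_2·M_2 + 2h_2·M_3 = 6(s'(3) - Δ_2) = 6.
Solving the tridiagonal system: M_0 = -944/15, M_1 = 988/15, M_2 = -758/15, M_3 = 424/15.

65.8667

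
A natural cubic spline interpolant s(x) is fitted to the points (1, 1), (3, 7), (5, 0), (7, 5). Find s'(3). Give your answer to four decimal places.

-1.2667

Let σ_i = s''(x_i). Step sizes h_i = 2, 2, 2; slopes of the chords Δ_i = (y_(i+1) - y_i)/h_i = 3, -7/2, 5/2.
  2·σ_0 + 8·σ_1 + 2·σ_2 = 6(Δ_1 - Δ_0) = -39
  2·σ_1 + 8·σ_2 + 2·σ_3 = 6(Δ_2 - Δ_1) = 36
Natural end conditions: σ_0 = σ_3 = 0.
Forward elimination and back-substitution give σ_0 = 0, σ_1 = -32/5, σ_2 = 61/10, σ_3 = 0.
On [3, 5], s'(x) = b_1 + 2c_1·(x - 3) + 3d_1·(x - 3)² with b_1 = Δ_1 - h_1(2σ_1 + σ_2)/6 = -19/15, c_1 = σ_1/2 = -16/5, d_1 = (σ_2 - σ_1)/(6h_1) = 25/24. So s'(3) = -19/15.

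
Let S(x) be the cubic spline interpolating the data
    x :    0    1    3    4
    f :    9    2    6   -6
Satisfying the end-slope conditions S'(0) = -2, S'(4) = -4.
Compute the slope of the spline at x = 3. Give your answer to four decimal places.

Let M_i = S''(x_i). Step sizes h_i = 1, 2, 1; slopes of the chords Δ_i = (y_(i+1) - y_i)/h_i = -7, 2, -12.
  1·M_0 + 6·M_1 + 2·M_2 = 6(Δ_1 - Δ_0) = 54
  2·M_1 + 6·M_2 + 1·M_3 = 6(Δ_2 - Δ_1) = -84
Clamped end conditions give two more equations: 2h_0·M_0 + h_0·M_1 = 6(Δ_0 - S'(0)) = -30 and h_2·M_2 + 2h_2·M_3 = 6(S'(4) - Δ_2) = 48.
Solving the tridiagonal system: M_0 = -922/35, M_1 = 794/35, M_2 = -976/35, M_3 = 1328/35.
On [3, 4], S'(x) = b_2 + 2c_2·(x - 3) + 3d_2·(x - 3)² with b_2 = Δ_2 - h_2(2M_2 + M_3)/6 = -316/35, c_2 = M_2/2 = -488/35, d_2 = (M_3 - M_2)/(6h_2) = 384/35. So S'(3) = -316/35.

-9.0286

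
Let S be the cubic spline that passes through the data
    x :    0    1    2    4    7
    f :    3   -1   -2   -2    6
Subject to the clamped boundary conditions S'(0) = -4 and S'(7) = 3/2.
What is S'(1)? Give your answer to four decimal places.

Write M_i for S''(x_i). With h_i = 1, 1, 2, 3 and divided differences Δ_i = -4, -1, 0, 8/3, the continuity of S' gives the tridiagonal system
  1·M_0 + 4·M_1 + 1·M_2 = 6(Δ_1 - Δ_0) = 18
  1·M_1 + 6·M_2 + 2·M_3 = 6(Δ_2 - Δ_1) = 6
  2·M_2 + 10·M_3 + 3·M_4 = 6(Δ_3 - Δ_2) = 16
Clamped end conditions give two more equations: 2h_0·M_0 + h_0·M_1 = 6(Δ_0 - S'(0)) = 0 and h_3·M_3 + 2h_3·M_4 = 6(S'(7) - Δ_3) = -7.
Hence M_0 = -139/52, M_1 = 139/26, M_2 = -37/52, M_3 = 32/13, M_4 = -187/78.
On [1, 2], S'(x) = b_1 + 2c_1·(x - 1) + 3d_1·(x - 1)² with b_1 = Δ_1 - h_1(2M_1 + M_2)/6 = -277/104, c_1 = M_1/2 = 139/52, d_1 = (M_2 - M_1)/(6h_1) = -105/104. So S'(1) = -277/104.

-2.6635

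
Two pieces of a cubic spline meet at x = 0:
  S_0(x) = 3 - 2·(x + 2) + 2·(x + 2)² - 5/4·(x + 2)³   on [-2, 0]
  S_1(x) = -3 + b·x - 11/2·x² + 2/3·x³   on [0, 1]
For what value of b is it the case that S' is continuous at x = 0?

-9

S_0'(x) = -2 + 4·(x + 2) - 15/4·(x + 2)², so S_0'(0) = -9. On the right, S_1'(0) = b, so b = -9.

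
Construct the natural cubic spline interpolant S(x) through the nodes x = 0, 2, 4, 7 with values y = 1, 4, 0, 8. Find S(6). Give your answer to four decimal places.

3.7778

Let m_i = S''(x_i). Step sizes h_i = 2, 2, 3; slopes of the chords Δ_i = (y_(i+1) - y_i)/h_i = 3/2, -2, 8/3.
  2·m_0 + 8·m_1 + 2·m_2 = 6(Δ_1 - Δ_0) = -21
  2·m_1 + 10·m_2 + 3·m_3 = 6(Δ_2 - Δ_1) = 28
Natural end conditions: m_0 = m_3 = 0.
Solving the tridiagonal system: m_0 = 0, m_1 = -7/2, m_2 = 7/2, m_3 = 0.
On [4, 7], S(x) = 0 - 5/6·(x - 4) + 7/4·(x - 4)² - 7/36·(x - 4)³.
With (x - 4) = 2: S(6) = 34/9.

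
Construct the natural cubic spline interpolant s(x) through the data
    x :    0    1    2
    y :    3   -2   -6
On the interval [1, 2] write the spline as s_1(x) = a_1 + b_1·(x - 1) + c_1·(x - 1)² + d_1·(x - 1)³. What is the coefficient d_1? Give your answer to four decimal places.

-0.2500

Put M_i = s'' at the i-th knot. Here h = (1, 1) and Δ = (-5, -4), so the interior equations h_(i-1)·M_(i-1) + 2(h_(i-1)+h_i)·M_i + h_i·M_(i+1) = 6(Δ_i − Δ_(i-1)) read
  1·M_0 + 4·M_1 + 1·M_2 = 6(Δ_1 - Δ_0) = 6
Natural end conditions: M_0 = M_2 = 0.
Hence M_0 = 0, M_1 = 3/2, M_2 = 0.
On [1, 2], with s_1(x) = a_1 + b_1·(x - 1) + c_1·(x - 1)² + d_1·(x - 1)³: c_1 = M_1/2 = 3/4, d_1 = (M_2 - M_1)/(6h_1) = -1/4, b_1 = Δ_1 - h_1(2M_1 + M_2)/6 = -9/2.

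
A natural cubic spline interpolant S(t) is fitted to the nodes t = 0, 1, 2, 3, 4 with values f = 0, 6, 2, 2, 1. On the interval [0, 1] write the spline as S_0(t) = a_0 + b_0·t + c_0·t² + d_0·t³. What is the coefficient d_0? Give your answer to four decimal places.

-2.9821

With m_i denoting the second derivative at x_i, h_i = 1, 1, 1, 1, and Δ_i = (y_(i+1) − y_i)/h_i = 6, -4, 0, -1:
  1·m_0 + 4·m_1 + 1·m_2 = 6(Δ_1 - Δ_0) = -60
  1·m_1 + 4·m_2 + 1·m_3 = 6(Δ_2 - Δ_1) = 24
  1·m_2 + 4·m_3 + 1·m_4 = 6(Δ_3 - Δ_2) = -6
Natural end conditions: m_0 = m_4 = 0.
Hence m_0 = 0, m_1 = -501/28, m_2 = 81/7, m_3 = -123/28, m_4 = 0.
On [0, 1], with S_0(t) = a_0 + b_0·t + c_0·t² + d_0·t³: c_0 = m_0/2 = 0, d_0 = (m_1 - m_0)/(6h_0) = -167/56, b_0 = Δ_0 - h_0(2m_0 + m_1)/6 = 503/56.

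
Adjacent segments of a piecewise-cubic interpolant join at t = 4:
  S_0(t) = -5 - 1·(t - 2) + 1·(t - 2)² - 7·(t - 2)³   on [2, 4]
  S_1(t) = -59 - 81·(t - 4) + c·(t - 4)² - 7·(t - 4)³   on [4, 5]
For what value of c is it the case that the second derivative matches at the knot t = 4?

S_0''(t) = 2 - 42·(t - 2), so S_0''(4) = -82. On the right, S_1''(4) = 2c, so c = -41.

-41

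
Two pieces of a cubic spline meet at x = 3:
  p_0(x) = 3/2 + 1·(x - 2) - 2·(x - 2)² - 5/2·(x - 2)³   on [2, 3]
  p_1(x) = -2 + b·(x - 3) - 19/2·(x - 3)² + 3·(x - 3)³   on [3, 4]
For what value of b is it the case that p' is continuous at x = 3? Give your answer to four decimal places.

-10.5000

p_0'(x) = 1 - 4·(x - 2) - 15/2·(x - 2)², so p_0'(3) = -21/2. On the right, p_1'(3) = b, so b = -21/2.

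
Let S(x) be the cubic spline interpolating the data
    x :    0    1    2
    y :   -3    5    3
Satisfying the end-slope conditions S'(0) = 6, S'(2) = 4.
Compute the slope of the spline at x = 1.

2

Write m_i for S''(x_i). With h_i = 1, 1 and divided differences Δ_i = 8, -2, the continuity of S' gives the tridiagonal system
  1·m_0 + 4·m_1 + 1·m_2 = 6(Δ_1 - Δ_0) = -60
Clamped end conditions give two more equations: 2h_0·m_0 + h_0·m_1 = 6(Δ_0 - S'(0)) = 12 and h_1·m_1 + 2h_1·m_2 = 6(S'(2) - Δ_1) = 36.
Hence m_0 = 20, m_1 = -28, m_2 = 32.
On [1, 2], S'(x) = b_1 + 2c_1·(x - 1) + 3d_1·(x - 1)² with b_1 = Δ_1 - h_1(2m_1 + m_2)/6 = 2, c_1 = m_1/2 = -14, d_1 = (m_2 - m_1)/(6h_1) = 10. So S'(1) = 2.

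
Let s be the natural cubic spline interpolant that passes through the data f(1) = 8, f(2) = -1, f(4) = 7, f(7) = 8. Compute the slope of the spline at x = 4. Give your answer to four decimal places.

5.4762

Put m_i = s'' at the i-th knot. Here h = (1, 2, 3) and Δ = (-9, 4, 1/3), so the interior equations h_(i-1)·m_(i-1) + 2(h_(i-1)+h_i)·m_i + h_i·m_(i+1) = 6(Δ_i − Δ_(i-1)) read
  1·m_0 + 6·m_1 + 2·m_2 = 6(Δ_1 - Δ_0) = 78
  2·m_1 + 10·m_2 + 3·m_3 = 6(Δ_2 - Δ_1) = -22
Natural end conditions: m_0 = m_3 = 0.
Hence m_0 = 0, m_1 = 103/7, m_2 = -36/7, m_3 = 0.
On [4, 7], s'(x) = b_2 + 2c_2·(x - 4) + 3d_2·(x - 4)² with b_2 = Δ_2 - h_2(2m_2 + m_3)/6 = 115/21, c_2 = m_2/2 = -18/7, d_2 = (m_3 - m_2)/(6h_2) = 2/7. So s'(4) = 115/21.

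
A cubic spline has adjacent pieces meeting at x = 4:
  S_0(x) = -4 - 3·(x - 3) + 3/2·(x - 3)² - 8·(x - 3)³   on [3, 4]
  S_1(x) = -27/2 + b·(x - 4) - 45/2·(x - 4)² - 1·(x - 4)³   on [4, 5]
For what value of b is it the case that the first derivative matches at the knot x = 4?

-24

S_0'(x) = -3 + 3·(x - 3) - 24·(x - 3)², so S_0'(4) = -24. On the right, S_1'(4) = b, so b = -24.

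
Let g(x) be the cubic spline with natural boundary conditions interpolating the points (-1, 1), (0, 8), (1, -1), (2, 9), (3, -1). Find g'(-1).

With m_i denoting the second derivative at x_i, h_i = 1, 1, 1, 1, and Δ_i = (y_(i+1) − y_i)/h_i = 7, -9, 10, -10:
  1·m_0 + 4·m_1 + 1·m_2 = 6(Δ_1 - Δ_0) = -96
  1·m_1 + 4·m_2 + 1·m_3 = 6(Δ_2 - Δ_1) = 114
  1·m_2 + 4·m_3 + 1·m_4 = 6(Δ_3 - Δ_2) = -120
Natural end conditions: m_0 = m_4 = 0.
Hence m_0 = 0, m_1 = -36, m_2 = 48, m_3 = -42, m_4 = 0.
On [-1, 0], g'(x) = b_0 + 2c_0·(x + 1) + 3d_0·(x + 1)² with b_0 = Δ_0 - h_0(2m_0 + m_1)/6 = 13, c_0 = m_0/2 = 0, d_0 = (m_1 - m_0)/(6h_0) = -6. So g'(-1) = 13.

13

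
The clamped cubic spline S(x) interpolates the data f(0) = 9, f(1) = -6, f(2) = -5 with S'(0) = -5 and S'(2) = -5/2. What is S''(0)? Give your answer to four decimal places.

-52.7500

With M_i denoting the second derivative at x_i, h_i = 1, 1, and Δ_i = (y_(i+1) − y_i)/h_i = -15, 1:
  1·M_0 + 4·M_1 + 1·M_2 = 6(Δ_1 - Δ_0) = 96
Clamped end conditions give two more equations: 2h_0·M_0 + h_0·M_1 = 6(Δ_0 - S'(0)) = -60 and h_1·M_1 + 2h_1·M_2 = 6(S'(2) - Δ_1) = -21.
Solving: M_0 = -211/4, M_1 = 91/2, M_2 = -133/4.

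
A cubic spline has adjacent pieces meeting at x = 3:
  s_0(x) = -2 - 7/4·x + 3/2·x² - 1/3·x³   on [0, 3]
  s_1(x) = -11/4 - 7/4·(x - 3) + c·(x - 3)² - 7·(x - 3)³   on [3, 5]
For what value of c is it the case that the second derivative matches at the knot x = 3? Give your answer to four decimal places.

-1.5000

s_0''(x) = 3 - 2·x, so s_0''(3) = -3. On the right, s_1''(3) = 2c, so c = -3/2.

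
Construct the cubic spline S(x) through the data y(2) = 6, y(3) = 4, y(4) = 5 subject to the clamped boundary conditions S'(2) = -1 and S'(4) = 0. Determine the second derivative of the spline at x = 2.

With M_i denoting the second derivative at x_i, h_i = 1, 1, and Δ_i = (y_(i+1) − y_i)/h_i = -2, 1:
  1·M_0 + 4·M_1 + 1·M_2 = 6(Δ_1 - Δ_0) = 18
Clamped end conditions give two more equations: 2h_0·M_0 + h_0·M_1 = 6(Δ_0 - S'(2)) = -6 and h_1·M_1 + 2h_1·M_2 = 6(S'(4) - Δ_1) = -6.
Forward elimination and back-substitution give M_0 = -7, M_1 = 8, M_2 = -7.

-7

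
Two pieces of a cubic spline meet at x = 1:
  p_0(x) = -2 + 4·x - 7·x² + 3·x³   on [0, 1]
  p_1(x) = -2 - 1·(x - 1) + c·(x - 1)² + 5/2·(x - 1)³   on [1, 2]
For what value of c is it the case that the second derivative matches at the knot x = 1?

p_0''(x) = -14 + 18·x, so p_0''(1) = 4. On the right, p_1''(1) = 2c, so c = 2.

2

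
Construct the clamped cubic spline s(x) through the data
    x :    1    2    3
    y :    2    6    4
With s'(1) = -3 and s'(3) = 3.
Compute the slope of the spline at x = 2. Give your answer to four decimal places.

Let σ_i = s''(x_i). Step sizes h_i = 1, 1; slopes of the chords Δ_i = (y_(i+1) - y_i)/h_i = 4, -2.
  1·σ_0 + 4·σ_1 + 1·σ_2 = 6(Δ_1 - Δ_0) = -36
Clamped end conditions give two more equations: 2h_0·σ_0 + h_0·σ_1 = 6(Δ_0 - s'(1)) = 42 and h_1·σ_1 + 2h_1·σ_2 = 6(s'(3) - Δ_1) = 30.
Hence σ_0 = 33, σ_1 = -24, σ_2 = 27.
On [2, 3], s'(x) = b_1 + 2c_1·(x - 2) + 3d_1·(x - 2)² with b_1 = Δ_1 - h_1(2σ_1 + σ_2)/6 = 3/2, c_1 = σ_1/2 = -12, d_1 = (σ_2 - σ_1)/(6h_1) = 17/2. So s'(2) = 3/2.

1.5000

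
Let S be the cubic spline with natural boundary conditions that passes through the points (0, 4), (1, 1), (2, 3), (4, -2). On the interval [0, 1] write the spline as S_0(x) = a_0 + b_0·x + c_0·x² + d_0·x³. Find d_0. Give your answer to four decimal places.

1.5000

With σ_i denoting the second derivative at x_i, h_i = 1, 1, 2, and Δ_i = (y_(i+1) − y_i)/h_i = -3, 2, -5/2:
  1·σ_0 + 4·σ_1 + 1·σ_2 = 6(Δ_1 - Δ_0) = 30
  1·σ_1 + 6·σ_2 + 2·σ_3 = 6(Δ_2 - Δ_1) = -27
Natural end conditions: σ_0 = σ_3 = 0.
Forward elimination and back-substitution give σ_0 = 0, σ_1 = 9, σ_2 = -6, σ_3 = 0.
On [0, 1], with S_0(x) = a_0 + b_0·x + c_0·x² + d_0·x³: c_0 = σ_0/2 = 0, d_0 = (σ_1 - σ_0)/(6h_0) = 3/2, b_0 = Δ_0 - h_0(2σ_0 + σ_1)/6 = -9/2.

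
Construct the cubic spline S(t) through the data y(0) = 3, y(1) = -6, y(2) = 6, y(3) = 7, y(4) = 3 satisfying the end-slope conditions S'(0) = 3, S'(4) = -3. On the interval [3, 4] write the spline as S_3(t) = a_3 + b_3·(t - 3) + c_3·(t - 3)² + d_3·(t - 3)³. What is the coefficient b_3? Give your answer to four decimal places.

With σ_i denoting the second derivative at x_i, h_i = 1, 1, 1, 1, and Δ_i = (y_(i+1) − y_i)/h_i = -9, 12, 1, -4:
  1·σ_0 + 4·σ_1 + 1·σ_2 = 6(Δ_1 - Δ_0) = 126
  1·σ_1 + 4·σ_2 + 1·σ_3 = 6(Δ_2 - Δ_1) = -66
  1·σ_2 + 4·σ_3 + 1·σ_4 = 6(Δ_3 - Δ_2) = -30
Clamped end conditions give two more equations: 2h_0·σ_0 + h_0·σ_1 = 6(Δ_0 - S'(0)) = -72 and h_3·σ_3 + 2h_3·σ_4 = 6(S'(4) - Δ_3) = 6.
Forward elimination and back-substitution give σ_0 = -444/7, σ_1 = 384/7, σ_2 = -30, σ_3 = -6/7, σ_4 = 24/7.
On [3, 4], with S_3(t) = a_3 + b_3·(t - 3) + c_3·(t - 3)² + d_3·(t - 3)³: c_3 = σ_3/2 = -3/7, d_3 = (σ_4 - σ_3)/(6h_3) = 5/7, b_3 = Δ_3 - h_3(2σ_3 + σ_4)/6 = -30/7.

-4.2857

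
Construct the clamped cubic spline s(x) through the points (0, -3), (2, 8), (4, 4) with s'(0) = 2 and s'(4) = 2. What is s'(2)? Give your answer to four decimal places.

1.6250

With m_i denoting the second derivative at x_i, h_i = 2, 2, and Δ_i = (y_(i+1) − y_i)/h_i = 11/2, -2:
  2·m_0 + 8·m_1 + 2·m_2 = 6(Δ_1 - Δ_0) = -45
Clamped end conditions give two more equations: 2h_0·m_0 + h_0·m_1 = 6(Δ_0 - s'(0)) = 21 and h_1·m_1 + 2h_1·m_2 = 6(s'(4) - Δ_1) = 24.
Hence m_0 = 87/8, m_1 = -45/4, m_2 = 93/8.
On [2, 4], s'(x) = b_1 + 2c_1·(x - 2) + 3d_1·(x - 2)² with b_1 = Δ_1 - h_1(2m_1 + m_2)/6 = 13/8, c_1 = m_1/2 = -45/8, d_1 = (m_2 - m_1)/(6h_1) = 61/32. So s'(2) = 13/8.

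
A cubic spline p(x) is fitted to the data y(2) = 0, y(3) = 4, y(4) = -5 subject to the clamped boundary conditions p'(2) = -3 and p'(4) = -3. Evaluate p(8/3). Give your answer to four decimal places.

Put σ_i = p'' at the i-th knot. Here h = (1, 1) and Δ = (4, -9), so the interior equations h_(i-1)·σ_(i-1) + 2(h_(i-1)+h_i)·σ_i + h_i·σ_(i+1) = 6(Δ_i − Δ_(i-1)) read
  1·σ_0 + 4·σ_1 + 1·σ_2 = 6(Δ_1 - Δ_0) = -78
Clamped end conditions give two more equations: 2h_0·σ_0 + h_0·σ_1 = 6(Δ_0 - p'(2)) = 42 and h_1·σ_1 + 2h_1·σ_2 = 6(p'(4) - Δ_1) = 36.
Solving: σ_0 = 81/2, σ_1 = -39, σ_2 = 75/2.
On [2, 3], p(x) = 0 - 3·(x - 2) + 81/4·(x - 2)² - 53/4·(x - 2)³.
With (x - 2) = 2/3: p(8/3) = 83/27.

3.0741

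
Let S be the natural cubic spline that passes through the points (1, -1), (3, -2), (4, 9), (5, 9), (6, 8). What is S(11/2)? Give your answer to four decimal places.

Let σ_i = S''(x_i). Step sizes h_i = 2, 1, 1, 1; slopes of the chords Δ_i = (y_(i+1) - y_i)/h_i = -1/2, 11, 0, -1.
  2·σ_0 + 6·σ_1 + 1·σ_2 = 6(Δ_1 - Δ_0) = 69
  1·σ_1 + 4·σ_2 + 1·σ_3 = 6(Δ_2 - Δ_1) = -66
  1·σ_2 + 4·σ_3 + 1·σ_4 = 6(Δ_3 - Δ_2) = -6
Natural end conditions: σ_0 = σ_4 = 0.
Solving the tridiagonal system: σ_0 = 0, σ_1 = 1293/86, σ_2 = -912/43, σ_3 = 327/86, σ_4 = 0.
On [5, 6], S(x) = 9 - 195/86·(x - 5) + 327/172·(x - 5)² - 109/172·(x - 5)³.
With (x - 5) = 1/2: S(11/2) = 11369/1376.

8.2624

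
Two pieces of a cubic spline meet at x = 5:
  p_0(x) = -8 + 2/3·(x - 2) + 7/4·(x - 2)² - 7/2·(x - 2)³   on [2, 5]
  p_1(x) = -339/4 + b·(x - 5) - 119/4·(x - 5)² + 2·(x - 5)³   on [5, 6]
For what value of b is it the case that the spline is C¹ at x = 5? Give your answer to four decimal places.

p_0'(x) = 2/3 + 7/2·(x - 2) - 21/2·(x - 2)², so p_0'(5) = -250/3. On the right, p_1'(5) = b, so b = -250/3.

-83.3333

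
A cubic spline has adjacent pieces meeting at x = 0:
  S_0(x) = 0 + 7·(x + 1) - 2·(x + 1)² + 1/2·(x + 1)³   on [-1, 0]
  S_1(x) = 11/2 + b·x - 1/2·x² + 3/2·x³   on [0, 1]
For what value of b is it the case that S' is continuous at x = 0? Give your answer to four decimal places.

S_0'(x) = 7 - 4·(x + 1) + 3/2·(x + 1)², so S_0'(0) = 9/2. On the right, S_1'(0) = b, so b = 9/2.

4.5000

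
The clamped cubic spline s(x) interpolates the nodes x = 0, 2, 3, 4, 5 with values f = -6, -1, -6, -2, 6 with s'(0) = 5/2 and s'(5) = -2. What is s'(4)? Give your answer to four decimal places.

10.1098

Put m_i = s'' at the i-th knot. Here h = (2, 1, 1, 1) and Δ = (5/2, -5, 4, 8), so the interior equations h_(i-1)·m_(i-1) + 2(h_(i-1)+h_i)·m_i + h_i·m_(i+1) = 6(Δ_i − Δ_(i-1)) read
  2·m_0 + 6·m_1 + 1·m_2 = 6(Δ_1 - Δ_0) = -45
  1·m_1 + 4·m_2 + 1·m_3 = 6(Δ_2 - Δ_1) = 54
  1·m_2 + 4·m_3 + 1·m_4 = 6(Δ_3 - Δ_2) = 24
Clamped end conditions give two more equations: 2h_0·m_0 + h_0·m_1 = 6(Δ_0 - s'(0)) = 0 and h_3·m_3 + 2h_3·m_4 = 6(s'(5) - Δ_3) = -60.
Forward elimination and back-substitution give m_0 = 240/41, m_1 = -480/41, m_2 = 555/41, m_3 = 474/41, m_4 = -1467/41.
On [4, 5], s'(x) = b_3 + 2c_3·(x - 4) + 3d_3·(x - 4)² with b_3 = Δ_3 - h_3(2m_3 + m_4)/6 = 829/82, c_3 = m_3/2 = 237/41, d_3 = (m_4 - m_3)/(6h_3) = -647/82. So s'(4) = 829/82.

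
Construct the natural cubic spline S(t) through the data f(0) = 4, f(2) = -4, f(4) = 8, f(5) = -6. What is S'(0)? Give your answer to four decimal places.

Write M_i for S''(x_i). With h_i = 2, 2, 1 and divided differences Δ_i = -4, 6, -14, the continuity of S' gives the tridiagonal system
  2·M_0 + 8·M_1 + 2·M_2 = 6(Δ_1 - Δ_0) = 60
  2·M_1 + 6·M_2 + 1·M_3 = 6(Δ_2 - Δ_1) = -120
Natural end conditions: M_0 = M_3 = 0.
Solving the tridiagonal system: M_0 = 0, M_1 = 150/11, M_2 = -270/11, M_3 = 0.
On [0, 2], S'(t) = b_0 + 2c_0·t + 3d_0·t² with b_0 = Δ_0 - h_0(2M_0 + M_1)/6 = -94/11, c_0 = M_0/2 = 0, d_0 = (M_1 - M_0)/(6h_0) = 25/22. So S'(0) = -94/11.

-8.5455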